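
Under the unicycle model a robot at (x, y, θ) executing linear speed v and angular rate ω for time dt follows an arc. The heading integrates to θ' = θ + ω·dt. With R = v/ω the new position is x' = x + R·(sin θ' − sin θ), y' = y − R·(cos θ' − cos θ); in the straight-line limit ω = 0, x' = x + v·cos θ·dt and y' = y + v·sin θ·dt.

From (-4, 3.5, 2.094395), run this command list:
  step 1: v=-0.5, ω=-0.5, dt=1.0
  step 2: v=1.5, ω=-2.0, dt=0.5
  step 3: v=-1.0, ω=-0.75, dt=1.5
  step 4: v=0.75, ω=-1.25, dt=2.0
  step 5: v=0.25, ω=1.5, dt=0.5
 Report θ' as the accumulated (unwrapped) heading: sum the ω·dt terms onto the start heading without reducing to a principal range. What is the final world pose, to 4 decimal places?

(-5.3031, 2.4465, -2.2806)

step 1: θ'=1.5944 (R=1.0000) → pose (-3.8663, 3.0236, 1.5944)
step 2: θ'=0.5944 (R=-0.7500) → pose (-3.5365, 3.6627, 0.5944)
step 3: θ'=-0.5306 (R=1.3333) → pose (-4.9579, 3.6173, -0.5306)
step 4: θ'=-3.0306 (R=-0.6000) → pose (-5.1951, 2.5035, -3.0306)
step 5: θ'=-2.2806 (R=0.1667) → pose (-5.3031, 2.4465, -2.2806)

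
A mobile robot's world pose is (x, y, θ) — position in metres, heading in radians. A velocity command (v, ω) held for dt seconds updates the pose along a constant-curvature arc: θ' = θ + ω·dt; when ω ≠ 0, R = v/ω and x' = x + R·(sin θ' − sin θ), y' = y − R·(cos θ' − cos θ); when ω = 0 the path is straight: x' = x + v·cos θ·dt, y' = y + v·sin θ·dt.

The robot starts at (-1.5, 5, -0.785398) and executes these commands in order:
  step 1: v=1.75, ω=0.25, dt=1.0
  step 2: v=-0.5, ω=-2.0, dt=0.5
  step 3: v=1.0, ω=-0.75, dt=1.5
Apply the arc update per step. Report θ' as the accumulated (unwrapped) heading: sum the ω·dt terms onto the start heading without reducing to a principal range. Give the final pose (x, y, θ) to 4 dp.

step 1: θ'=-0.5354 (R=7.0000) → pose (-0.1215, 3.9293, -0.5354)
step 2: θ'=-1.5354 (R=0.2500) → pose (-0.2438, 4.1355, -1.5354)
step 3: θ'=-2.6604 (R=-1.3333) → pose (-0.9592, 2.9063, -2.6604)

(-0.9592, 2.9063, -2.6604)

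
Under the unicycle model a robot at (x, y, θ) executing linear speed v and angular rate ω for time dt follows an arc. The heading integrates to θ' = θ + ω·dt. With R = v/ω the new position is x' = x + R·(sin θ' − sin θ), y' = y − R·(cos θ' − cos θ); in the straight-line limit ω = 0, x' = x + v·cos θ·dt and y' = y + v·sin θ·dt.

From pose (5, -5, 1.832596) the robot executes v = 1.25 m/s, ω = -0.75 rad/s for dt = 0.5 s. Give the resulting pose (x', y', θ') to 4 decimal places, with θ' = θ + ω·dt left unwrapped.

(4.9539, -4.3804, 1.4576)

θ' = 1.8326 + -0.75·0.5 = 1.4576
R = v/ω = 1.25/-0.75 = -1.6667
x' = 5 + -1.6667·(sin 1.4576 − sin 1.8326) = 4.9539
y' = -5 − -1.6667·(cos 1.4576 − cos 1.8326) = -4.3804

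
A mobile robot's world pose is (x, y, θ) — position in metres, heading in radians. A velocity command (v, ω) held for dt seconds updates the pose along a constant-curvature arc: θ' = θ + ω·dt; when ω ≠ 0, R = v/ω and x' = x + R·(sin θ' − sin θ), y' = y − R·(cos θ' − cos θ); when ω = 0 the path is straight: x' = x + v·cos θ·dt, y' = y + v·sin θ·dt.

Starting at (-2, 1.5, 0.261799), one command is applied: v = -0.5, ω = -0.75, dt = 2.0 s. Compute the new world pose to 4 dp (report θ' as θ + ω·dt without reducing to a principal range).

(-2.8027, 1.9263, -1.2382)

θ' = 0.2618 + -0.75·2.0 = -1.2382
R = v/ω = -0.5/-0.75 = 0.6667
x' = -2 + 0.6667·(sin -1.2382 − sin 0.2618) = -2.8027
y' = 1.5 − 0.6667·(cos -1.2382 − cos 0.2618) = 1.9263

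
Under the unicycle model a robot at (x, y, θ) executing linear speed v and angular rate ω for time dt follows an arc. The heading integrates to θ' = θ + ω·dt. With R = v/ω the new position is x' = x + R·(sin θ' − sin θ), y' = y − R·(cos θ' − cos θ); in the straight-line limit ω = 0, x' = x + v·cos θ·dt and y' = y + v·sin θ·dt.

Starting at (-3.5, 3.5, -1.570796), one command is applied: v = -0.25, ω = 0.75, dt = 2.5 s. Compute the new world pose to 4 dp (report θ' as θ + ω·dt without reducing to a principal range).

θ' = -1.5708 + 0.75·2.5 = 0.3042
R = v/ω = -0.25/0.75 = -0.3333
x' = -3.5 + -0.3333·(sin 0.3042 − sin -1.5708) = -3.9332
y' = 3.5 − -0.3333·(cos 0.3042 − cos -1.5708) = 3.8180

(-3.9332, 3.8180, 0.3042)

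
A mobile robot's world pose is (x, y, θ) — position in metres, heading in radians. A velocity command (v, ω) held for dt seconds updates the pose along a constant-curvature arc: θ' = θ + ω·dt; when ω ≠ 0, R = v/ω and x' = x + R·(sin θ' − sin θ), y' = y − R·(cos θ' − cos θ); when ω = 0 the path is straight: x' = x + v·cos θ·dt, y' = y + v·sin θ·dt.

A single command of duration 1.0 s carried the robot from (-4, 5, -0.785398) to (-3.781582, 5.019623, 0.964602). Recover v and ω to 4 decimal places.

v = 0.2500, ω = 1.7500

Δθ = 0.964602 − -0.785398 = 1.750000
ω = Δθ/dt = 1.750000/1.0 = 1.7500
R = Δx/(sin θ' − sin θ) = 0.1429
v = R·ω = 0.1429·1.7500 = 0.2500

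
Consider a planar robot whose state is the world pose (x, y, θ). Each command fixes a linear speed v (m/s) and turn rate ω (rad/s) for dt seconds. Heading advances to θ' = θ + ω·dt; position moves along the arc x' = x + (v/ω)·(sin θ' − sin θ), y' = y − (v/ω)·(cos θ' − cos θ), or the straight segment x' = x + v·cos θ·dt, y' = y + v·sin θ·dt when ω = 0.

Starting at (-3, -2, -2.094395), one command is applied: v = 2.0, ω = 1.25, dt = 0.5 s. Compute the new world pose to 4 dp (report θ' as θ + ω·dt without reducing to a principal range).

θ' = -2.0944 + 1.25·0.5 = -1.4694
R = v/ω = 2.0/1.25 = 1.6000
x' = -3 + 1.6000·(sin -1.4694 − sin -2.0944) = -3.2061
y' = -2 − 1.6000·(cos -1.4694 − cos -2.0944) = -2.9620

(-3.2061, -2.9620, -1.4694)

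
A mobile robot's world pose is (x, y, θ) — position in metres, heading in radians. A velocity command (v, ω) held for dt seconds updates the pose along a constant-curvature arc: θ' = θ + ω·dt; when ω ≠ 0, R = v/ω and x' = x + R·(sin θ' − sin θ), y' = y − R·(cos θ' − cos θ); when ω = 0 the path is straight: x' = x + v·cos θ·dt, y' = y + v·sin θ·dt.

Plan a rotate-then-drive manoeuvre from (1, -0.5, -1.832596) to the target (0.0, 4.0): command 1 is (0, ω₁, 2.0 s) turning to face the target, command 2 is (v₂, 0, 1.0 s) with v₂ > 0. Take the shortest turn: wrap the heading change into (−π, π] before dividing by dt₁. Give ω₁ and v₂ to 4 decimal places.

ω₁ = -1.3306, v₂ = 4.6098

heading to target = atan2(4−-0.5, 0−1) = 1.7895
Δθ = wrap(1.7895 − -1.8326) = -2.6611; ω₁ = Δθ/dt₁ = -1.3306
distance = √((0−1)² + (4−-0.5)²) = 4.6098; v₂ = distance/dt₂ = 4.6098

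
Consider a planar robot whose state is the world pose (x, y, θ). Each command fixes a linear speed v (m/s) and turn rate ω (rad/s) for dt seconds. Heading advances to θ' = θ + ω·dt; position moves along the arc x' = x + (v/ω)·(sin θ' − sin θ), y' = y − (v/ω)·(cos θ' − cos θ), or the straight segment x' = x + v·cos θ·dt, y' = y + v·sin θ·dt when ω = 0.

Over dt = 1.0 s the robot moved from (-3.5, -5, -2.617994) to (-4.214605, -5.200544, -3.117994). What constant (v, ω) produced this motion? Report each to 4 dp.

Δθ = -3.117994 − -2.617994 = -0.500000
ω = Δθ/dt = -0.500000/1.0 = -0.5000
R = Δx/(sin θ' − sin θ) = -1.5000
v = R·ω = -1.5000·-0.5000 = 0.7500

v = 0.7500, ω = -0.5000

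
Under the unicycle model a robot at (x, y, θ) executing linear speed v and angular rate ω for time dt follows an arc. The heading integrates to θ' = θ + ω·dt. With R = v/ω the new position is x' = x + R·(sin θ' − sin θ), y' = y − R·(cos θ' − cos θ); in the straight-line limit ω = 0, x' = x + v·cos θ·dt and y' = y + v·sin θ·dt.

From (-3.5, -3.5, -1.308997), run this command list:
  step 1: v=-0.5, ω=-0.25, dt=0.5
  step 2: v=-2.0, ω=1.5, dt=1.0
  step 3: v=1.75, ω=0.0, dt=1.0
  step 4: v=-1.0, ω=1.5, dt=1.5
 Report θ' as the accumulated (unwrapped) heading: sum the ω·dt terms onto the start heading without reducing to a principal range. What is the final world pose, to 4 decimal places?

step 1: θ'=-1.4340 (R=2.0000) → pose (-3.5495, -3.2551, -1.4340)
step 2: θ'=0.0660 (R=-1.3333) → pose (-4.9583, -2.1065, 0.0660)
step 3: θ'=0.0660 (straight) → pose (-3.2121, -1.9911, 0.0660)
step 4: θ'=2.3160 (R=-0.6667) → pose (-3.6581, -3.1084, 2.3160)

(-3.6581, -3.1084, 2.3160)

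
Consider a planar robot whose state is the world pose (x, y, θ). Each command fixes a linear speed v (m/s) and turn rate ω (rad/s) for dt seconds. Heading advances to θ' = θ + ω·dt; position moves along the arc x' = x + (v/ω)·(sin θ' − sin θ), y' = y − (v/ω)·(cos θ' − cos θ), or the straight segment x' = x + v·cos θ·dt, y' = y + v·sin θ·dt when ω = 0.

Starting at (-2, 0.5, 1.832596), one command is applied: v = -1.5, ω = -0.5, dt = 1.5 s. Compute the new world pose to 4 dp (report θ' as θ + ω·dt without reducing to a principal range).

θ' = 1.8326 + -0.5·1.5 = 1.0826
R = v/ω = -1.5/-0.5 = 3.0000
x' = -2 + 3.0000·(sin 1.0826 − sin 1.8326) = -2.2482
y' = 0.5 − 3.0000·(cos 1.0826 − cos 1.8326) = -1.6836

(-2.2482, -1.6836, 1.0826)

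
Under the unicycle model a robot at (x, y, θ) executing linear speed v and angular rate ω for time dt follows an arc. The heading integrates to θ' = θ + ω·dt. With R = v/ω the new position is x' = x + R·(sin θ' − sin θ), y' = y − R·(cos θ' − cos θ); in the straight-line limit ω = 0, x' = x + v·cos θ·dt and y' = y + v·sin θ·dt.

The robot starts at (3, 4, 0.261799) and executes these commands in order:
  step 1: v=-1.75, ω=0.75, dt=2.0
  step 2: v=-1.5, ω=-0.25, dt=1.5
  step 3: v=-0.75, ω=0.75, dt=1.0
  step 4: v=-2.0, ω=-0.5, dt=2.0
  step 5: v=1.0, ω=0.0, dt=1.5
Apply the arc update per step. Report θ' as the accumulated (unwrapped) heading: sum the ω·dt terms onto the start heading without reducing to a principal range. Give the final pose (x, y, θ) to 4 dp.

(2.3436, -4.1190, 1.1368)

step 1: θ'=1.7618 (R=-2.3333) → pose (1.3130, 1.3032, 1.7618)
step 2: θ'=1.3868 (R=6.0000) → pose (1.3208, -0.9336, 1.3868)
step 3: θ'=2.1368 (R=-1.0000) → pose (1.4599, -1.6528, 2.1368)
step 4: θ'=1.1368 (R=4.0000) → pose (1.7129, -5.4799, 1.1368)
step 5: θ'=1.1368 (straight) → pose (2.3436, -4.1190, 1.1368)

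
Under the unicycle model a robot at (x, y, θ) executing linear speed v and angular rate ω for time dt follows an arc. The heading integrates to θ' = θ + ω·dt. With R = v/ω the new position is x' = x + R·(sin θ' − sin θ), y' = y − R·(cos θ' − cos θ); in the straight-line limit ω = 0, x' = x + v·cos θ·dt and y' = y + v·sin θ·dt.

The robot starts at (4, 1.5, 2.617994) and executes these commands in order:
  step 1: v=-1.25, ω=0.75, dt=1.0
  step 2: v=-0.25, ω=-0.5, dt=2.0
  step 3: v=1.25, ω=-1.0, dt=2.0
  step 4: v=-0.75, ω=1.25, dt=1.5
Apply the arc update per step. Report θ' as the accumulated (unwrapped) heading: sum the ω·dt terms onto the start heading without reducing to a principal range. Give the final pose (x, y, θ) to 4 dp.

(5.8391, 2.3168, 2.2430)

step 1: θ'=3.3680 (R=-1.6667) → pose (5.2075, 1.3192, 3.3680)
step 2: θ'=2.3680 (R=0.5000) → pose (5.6690, 1.1897, 2.3680)
step 3: θ'=0.3680 (R=-1.2500) → pose (6.0928, 3.2503, 0.3680)
step 4: θ'=2.2430 (R=-0.6000) → pose (5.8391, 2.3168, 2.2430)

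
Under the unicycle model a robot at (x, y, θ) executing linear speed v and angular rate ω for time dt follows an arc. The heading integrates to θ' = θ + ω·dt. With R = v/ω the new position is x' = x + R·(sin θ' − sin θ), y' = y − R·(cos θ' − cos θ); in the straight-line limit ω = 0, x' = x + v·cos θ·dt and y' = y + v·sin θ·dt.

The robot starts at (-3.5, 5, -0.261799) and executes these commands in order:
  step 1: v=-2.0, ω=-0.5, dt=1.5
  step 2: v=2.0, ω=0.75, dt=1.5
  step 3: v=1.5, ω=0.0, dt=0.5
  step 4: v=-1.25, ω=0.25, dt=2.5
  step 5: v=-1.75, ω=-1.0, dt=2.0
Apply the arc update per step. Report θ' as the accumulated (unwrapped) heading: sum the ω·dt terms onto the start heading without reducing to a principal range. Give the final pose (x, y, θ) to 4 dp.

(-8.1935, 5.0844, -1.2618)

step 1: θ'=-1.0118 (R=4.0000) → pose (-5.8559, 6.7424, -1.0118)
step 2: θ'=0.1132 (R=2.6667) → pose (-3.2939, 5.5070, 0.1132)
step 3: θ'=0.1132 (straight) → pose (-2.5487, 5.5917, 0.1132)
step 4: θ'=0.7382 (R=-5.0000) → pose (-5.3487, 4.3221, 0.7382)
step 5: θ'=-1.2618 (R=1.7500) → pose (-8.1935, 5.0844, -1.2618)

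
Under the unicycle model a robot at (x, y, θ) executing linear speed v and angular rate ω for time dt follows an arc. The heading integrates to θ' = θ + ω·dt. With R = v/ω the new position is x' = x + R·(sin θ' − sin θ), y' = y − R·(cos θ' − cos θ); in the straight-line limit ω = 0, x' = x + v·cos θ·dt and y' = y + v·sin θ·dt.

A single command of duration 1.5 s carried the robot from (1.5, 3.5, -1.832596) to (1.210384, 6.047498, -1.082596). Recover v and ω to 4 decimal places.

Δθ = -1.082596 − -1.832596 = 0.750000
ω = Δθ/dt = 0.750000/1.5 = 0.5000
R = −Δy/(cos θ' − cos θ) = -3.5000
v = R·ω = -3.5000·0.5000 = -1.7500

v = -1.7500, ω = 0.5000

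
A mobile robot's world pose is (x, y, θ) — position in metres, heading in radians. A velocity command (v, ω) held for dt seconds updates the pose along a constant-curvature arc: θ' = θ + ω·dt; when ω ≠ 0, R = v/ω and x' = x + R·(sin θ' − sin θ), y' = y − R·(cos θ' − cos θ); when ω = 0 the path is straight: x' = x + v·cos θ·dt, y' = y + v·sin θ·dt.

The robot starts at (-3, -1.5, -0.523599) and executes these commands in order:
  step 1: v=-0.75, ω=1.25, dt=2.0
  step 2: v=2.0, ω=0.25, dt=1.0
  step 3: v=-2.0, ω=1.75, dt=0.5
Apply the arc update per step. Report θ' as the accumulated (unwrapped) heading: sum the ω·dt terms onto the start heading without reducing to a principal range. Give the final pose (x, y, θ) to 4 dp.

(-4.0008, -0.9811, 3.1014)

step 1: θ'=1.9764 (R=-0.6000) → pose (-3.8513, -2.2564, 1.9764)
step 2: θ'=2.2264 (R=8.0000) → pose (-4.8608, -0.5358, 2.2264)
step 3: θ'=3.1014 (R=-1.1429) → pose (-4.0008, -0.9811, 3.1014)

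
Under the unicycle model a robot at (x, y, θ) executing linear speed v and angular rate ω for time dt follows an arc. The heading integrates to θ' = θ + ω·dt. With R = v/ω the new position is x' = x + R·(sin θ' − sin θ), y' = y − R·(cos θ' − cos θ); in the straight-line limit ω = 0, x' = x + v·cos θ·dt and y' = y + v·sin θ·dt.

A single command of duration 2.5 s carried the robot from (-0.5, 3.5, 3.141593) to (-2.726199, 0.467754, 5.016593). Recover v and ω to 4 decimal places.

v = 1.7500, ω = 0.7500

Δθ = 5.016593 − 3.141593 = 1.875000
ω = Δθ/dt = 1.875000/2.5 = 0.7500
R = −Δy/(cos θ' − cos θ) = 2.3333
v = R·ω = 2.3333·0.7500 = 1.7500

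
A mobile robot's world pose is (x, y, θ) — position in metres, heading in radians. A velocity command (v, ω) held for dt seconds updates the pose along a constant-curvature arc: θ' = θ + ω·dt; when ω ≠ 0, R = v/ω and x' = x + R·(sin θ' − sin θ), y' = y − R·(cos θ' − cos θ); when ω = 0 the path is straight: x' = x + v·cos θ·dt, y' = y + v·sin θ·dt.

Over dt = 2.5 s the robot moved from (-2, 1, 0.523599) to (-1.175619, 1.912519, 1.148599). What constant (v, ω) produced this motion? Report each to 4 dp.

Δθ = 1.148599 − 0.523599 = 0.625000
ω = Δθ/dt = 0.625000/2.5 = 0.2500
R = −Δy/(cos θ' − cos θ) = 2.0000
v = R·ω = 2.0000·0.2500 = 0.5000

v = 0.5000, ω = 0.2500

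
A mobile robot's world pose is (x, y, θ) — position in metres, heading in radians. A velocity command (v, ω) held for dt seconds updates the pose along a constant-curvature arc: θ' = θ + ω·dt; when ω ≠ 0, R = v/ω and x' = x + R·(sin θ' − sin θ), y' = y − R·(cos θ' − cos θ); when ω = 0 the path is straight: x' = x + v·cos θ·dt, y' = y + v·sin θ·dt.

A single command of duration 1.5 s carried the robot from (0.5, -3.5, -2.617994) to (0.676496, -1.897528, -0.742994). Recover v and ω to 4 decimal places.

v = -1.2500, ω = 1.2500

Δθ = -0.742994 − -2.617994 = 1.875000
ω = Δθ/dt = 1.875000/1.5 = 1.2500
R = −Δy/(cos θ' − cos θ) = -1.0000
v = R·ω = -1.0000·1.2500 = -1.2500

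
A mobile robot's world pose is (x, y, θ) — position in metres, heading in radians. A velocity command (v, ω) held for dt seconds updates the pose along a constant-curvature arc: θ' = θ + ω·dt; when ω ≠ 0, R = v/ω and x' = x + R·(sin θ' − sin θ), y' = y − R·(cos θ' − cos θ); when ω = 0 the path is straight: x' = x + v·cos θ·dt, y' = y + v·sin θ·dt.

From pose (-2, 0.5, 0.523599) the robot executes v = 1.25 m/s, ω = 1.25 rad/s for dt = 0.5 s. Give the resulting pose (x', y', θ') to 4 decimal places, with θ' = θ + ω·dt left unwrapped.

θ' = 0.5236 + 1.25·0.5 = 1.1486
R = v/ω = 1.25/1.25 = 1.0000
x' = -2 + 1.0000·(sin 1.1486 − sin 0.5236) = -1.5878
y' = 0.5 − 1.0000·(cos 1.1486 − cos 0.5236) = 0.9563

(-1.5878, 0.9563, 1.1486)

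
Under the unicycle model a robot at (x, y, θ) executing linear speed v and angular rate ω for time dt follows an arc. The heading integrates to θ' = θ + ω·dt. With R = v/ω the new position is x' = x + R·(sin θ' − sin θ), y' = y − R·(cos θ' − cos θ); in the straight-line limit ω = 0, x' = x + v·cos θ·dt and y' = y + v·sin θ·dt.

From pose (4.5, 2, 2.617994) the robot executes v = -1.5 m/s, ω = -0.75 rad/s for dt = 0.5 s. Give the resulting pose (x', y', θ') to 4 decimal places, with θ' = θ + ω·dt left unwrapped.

θ' = 2.6180 + -0.75·0.5 = 2.2430
R = v/ω = -1.5/-0.75 = 2.0000
x' = 4.5 + 2.0000·(sin 2.2430 − sin 2.6180) = 5.0649
y' = 2 − 2.0000·(cos 2.2430 − cos 2.6180) = 1.5134

(5.0649, 1.5134, 2.2430)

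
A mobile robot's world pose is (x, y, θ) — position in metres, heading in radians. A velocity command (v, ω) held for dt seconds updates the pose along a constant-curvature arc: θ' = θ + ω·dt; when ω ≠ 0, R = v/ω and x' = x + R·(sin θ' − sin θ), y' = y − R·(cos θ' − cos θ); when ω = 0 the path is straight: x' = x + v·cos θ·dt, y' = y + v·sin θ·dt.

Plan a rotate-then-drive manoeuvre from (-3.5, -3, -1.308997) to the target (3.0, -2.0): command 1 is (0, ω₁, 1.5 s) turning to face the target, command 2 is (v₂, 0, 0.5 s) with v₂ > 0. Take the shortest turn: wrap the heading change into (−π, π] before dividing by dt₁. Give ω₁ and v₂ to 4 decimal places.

heading to target = atan2(-2−-3, 3−-3.5) = 0.1526
Δθ = wrap(0.1526 − -1.3090) = 1.4616; ω₁ = Δθ/dt₁ = 0.9744
distance = √((3−-3.5)² + (-2−-3)²) = 6.5765; v₂ = distance/dt₂ = 13.1529

ω₁ = 0.9744, v₂ = 13.1529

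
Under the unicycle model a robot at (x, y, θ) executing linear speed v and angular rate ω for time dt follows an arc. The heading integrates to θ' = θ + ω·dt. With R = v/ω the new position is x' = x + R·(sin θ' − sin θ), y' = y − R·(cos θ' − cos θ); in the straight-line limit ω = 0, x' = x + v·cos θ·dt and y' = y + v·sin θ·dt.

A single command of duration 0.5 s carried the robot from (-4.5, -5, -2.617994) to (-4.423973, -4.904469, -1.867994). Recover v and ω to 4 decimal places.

Δθ = -1.867994 − -2.617994 = 0.750000
ω = Δθ/dt = 0.750000/0.5 = 1.5000
R = −Δy/(cos θ' − cos θ) = -0.1667
v = R·ω = -0.1667·1.5000 = -0.2500

v = -0.2500, ω = 1.5000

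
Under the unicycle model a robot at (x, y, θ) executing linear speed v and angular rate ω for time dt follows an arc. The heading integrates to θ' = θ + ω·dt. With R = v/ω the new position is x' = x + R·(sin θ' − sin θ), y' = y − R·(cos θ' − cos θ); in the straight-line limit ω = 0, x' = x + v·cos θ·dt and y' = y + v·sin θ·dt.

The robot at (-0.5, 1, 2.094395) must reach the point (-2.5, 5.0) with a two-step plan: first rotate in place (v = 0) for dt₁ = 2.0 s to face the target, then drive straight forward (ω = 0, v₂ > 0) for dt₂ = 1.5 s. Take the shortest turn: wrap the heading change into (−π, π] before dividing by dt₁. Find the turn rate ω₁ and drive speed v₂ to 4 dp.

ω₁ = -0.0300, v₂ = 2.9814

heading to target = atan2(5−1, -2.5−-0.5) = 2.0344
Δθ = wrap(2.0344 − 2.0944) = -0.0600; ω₁ = Δθ/dt₁ = -0.0300
distance = √((-2.5−-0.5)² + (5−1)²) = 4.4721; v₂ = distance/dt₂ = 2.9814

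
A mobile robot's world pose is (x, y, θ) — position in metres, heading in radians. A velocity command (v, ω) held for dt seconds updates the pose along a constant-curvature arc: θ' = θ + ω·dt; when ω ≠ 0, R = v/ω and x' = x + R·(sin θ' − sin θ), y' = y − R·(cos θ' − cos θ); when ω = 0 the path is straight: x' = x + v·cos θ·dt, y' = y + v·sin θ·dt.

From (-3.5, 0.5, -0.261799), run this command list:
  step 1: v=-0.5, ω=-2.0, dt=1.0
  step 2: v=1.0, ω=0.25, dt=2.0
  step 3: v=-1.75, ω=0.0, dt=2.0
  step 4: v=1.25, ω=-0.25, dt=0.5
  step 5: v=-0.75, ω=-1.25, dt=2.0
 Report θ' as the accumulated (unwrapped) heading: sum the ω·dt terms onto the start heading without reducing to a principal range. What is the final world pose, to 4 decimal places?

(-2.8262, 1.9481, -4.3868)

step 1: θ'=-2.2618 (R=0.2500) → pose (-3.6279, 0.9008, -2.2618)
step 2: θ'=-1.7618 (R=4.0000) → pose (-4.4728, -0.8891, -1.7618)
step 3: θ'=-1.7618 (straight) → pose (-3.8083, 2.5473, -1.7618)
step 4: θ'=-1.8868 (R=-5.0000) → pose (-3.9650, 1.9427, -1.8868)
step 5: θ'=-4.3868 (R=0.6000) → pose (-2.8262, 1.9481, -4.3868)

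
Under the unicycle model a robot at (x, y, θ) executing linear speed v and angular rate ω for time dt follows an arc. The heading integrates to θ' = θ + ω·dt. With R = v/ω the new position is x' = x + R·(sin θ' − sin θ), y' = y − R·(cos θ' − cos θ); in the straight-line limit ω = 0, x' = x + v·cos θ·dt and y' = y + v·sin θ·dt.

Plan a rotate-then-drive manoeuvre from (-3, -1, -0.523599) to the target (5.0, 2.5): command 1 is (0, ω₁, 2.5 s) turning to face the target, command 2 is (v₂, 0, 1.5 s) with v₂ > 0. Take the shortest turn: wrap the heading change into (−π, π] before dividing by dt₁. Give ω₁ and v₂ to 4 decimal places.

heading to target = atan2(2.5−-1, 5−-3) = 0.4124
Δθ = wrap(0.4124 − -0.5236) = 0.9360; ω₁ = Δθ/dt₁ = 0.3744
distance = √((5−-3)² + (2.5−-1)²) = 8.7321; v₂ = distance/dt₂ = 5.8214

ω₁ = 0.3744, v₂ = 5.8214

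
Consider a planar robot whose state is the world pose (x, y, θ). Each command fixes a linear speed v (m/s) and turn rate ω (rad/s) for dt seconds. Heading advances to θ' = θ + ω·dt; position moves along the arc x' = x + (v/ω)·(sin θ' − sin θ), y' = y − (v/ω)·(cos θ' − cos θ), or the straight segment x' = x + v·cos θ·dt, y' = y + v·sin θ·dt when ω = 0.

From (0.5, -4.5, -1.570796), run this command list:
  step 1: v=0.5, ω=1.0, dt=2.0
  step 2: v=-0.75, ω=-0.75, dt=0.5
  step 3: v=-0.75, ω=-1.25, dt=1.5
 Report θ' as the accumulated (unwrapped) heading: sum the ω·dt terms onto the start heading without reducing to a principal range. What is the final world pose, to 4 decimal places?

step 1: θ'=0.4292 (R=0.5000) → pose (1.2081, -4.9546, 0.4292)
step 2: θ'=0.0542 (R=1.0000) → pose (0.8461, -5.0439, 0.0542)
step 3: θ'=-1.8208 (R=0.6000) → pose (0.2322, -4.2963, -1.8208)

(0.2322, -4.2963, -1.8208)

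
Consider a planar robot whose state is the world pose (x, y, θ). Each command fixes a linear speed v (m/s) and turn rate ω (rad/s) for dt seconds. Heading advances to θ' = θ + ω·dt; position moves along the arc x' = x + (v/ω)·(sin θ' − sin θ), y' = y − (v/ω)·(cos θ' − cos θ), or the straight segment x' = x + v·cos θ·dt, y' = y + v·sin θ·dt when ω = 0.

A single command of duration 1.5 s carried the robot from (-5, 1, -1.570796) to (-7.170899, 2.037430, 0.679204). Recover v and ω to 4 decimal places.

Δθ = 0.679204 − -1.570796 = 2.250000
ω = Δθ/dt = 2.250000/1.5 = 1.5000
R = Δx/(sin θ' − sin θ) = -1.3333
v = R·ω = -1.3333·1.5000 = -2.0000

v = -2.0000, ω = 1.5000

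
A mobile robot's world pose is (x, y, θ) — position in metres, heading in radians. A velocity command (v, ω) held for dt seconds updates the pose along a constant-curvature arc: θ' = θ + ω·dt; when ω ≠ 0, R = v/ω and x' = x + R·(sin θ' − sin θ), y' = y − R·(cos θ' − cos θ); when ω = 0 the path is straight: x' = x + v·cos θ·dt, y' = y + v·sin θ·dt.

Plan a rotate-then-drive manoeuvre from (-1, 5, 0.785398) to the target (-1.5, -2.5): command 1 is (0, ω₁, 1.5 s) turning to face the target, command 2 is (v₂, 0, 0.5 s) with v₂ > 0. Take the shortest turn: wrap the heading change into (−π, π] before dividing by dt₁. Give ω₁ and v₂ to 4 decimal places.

ω₁ = -1.6152, v₂ = 15.0333

heading to target = atan2(-2.5−5, -1.5−-1) = -1.6374
Δθ = wrap(-1.6374 − 0.7854) = -2.4228; ω₁ = Δθ/dt₁ = -1.6152
distance = √((-1.5−-1)² + (-2.5−5)²) = 7.5166; v₂ = distance/dt₂ = 15.0333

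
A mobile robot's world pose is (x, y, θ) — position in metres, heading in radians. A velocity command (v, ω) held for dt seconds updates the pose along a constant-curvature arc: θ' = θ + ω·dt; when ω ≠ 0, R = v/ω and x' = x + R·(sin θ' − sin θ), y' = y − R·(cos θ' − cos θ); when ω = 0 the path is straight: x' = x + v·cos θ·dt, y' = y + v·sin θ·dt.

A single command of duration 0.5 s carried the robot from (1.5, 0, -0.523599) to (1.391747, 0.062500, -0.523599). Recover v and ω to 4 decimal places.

v = -0.2500, ω = 0.0000

Δθ = -0.523599 − -0.523599 = 0.000000
ω = Δθ/dt = 0.000000/0.5 = 0.0000
ω = 0 → v = (Δx·cos θ + Δy·sin θ)/dt = -0.2500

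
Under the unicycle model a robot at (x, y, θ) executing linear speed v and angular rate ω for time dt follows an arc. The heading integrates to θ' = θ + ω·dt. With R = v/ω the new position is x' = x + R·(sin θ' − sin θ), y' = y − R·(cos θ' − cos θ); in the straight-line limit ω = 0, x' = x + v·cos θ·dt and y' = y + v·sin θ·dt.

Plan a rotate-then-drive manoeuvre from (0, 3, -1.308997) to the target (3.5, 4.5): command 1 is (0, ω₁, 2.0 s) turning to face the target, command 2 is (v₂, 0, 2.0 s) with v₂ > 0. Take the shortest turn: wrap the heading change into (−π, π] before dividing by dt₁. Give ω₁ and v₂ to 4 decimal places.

heading to target = atan2(4.5−3, 3.5−0) = 0.4049
Δθ = wrap(0.4049 − -1.3090) = 1.7139; ω₁ = Δθ/dt₁ = 0.8569
distance = √((3.5−0)² + (4.5−3)²) = 3.8079; v₂ = distance/dt₂ = 1.9039

ω₁ = 0.8569, v₂ = 1.9039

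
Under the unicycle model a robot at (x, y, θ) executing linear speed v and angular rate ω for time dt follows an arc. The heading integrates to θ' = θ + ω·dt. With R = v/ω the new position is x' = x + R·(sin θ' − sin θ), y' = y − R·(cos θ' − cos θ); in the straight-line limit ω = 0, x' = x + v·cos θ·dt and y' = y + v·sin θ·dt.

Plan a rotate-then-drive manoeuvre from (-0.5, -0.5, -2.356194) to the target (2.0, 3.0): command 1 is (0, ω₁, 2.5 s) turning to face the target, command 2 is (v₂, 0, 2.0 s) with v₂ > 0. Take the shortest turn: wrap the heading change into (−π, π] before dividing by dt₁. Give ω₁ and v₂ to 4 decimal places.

ω₁ = -1.1906, v₂ = 2.1506

heading to target = atan2(3−-0.5, 2−-0.5) = 0.9505
Δθ = wrap(0.9505 − -2.3562) = -2.9764; ω₁ = Δθ/dt₁ = -1.1906
distance = √((2−-0.5)² + (3−-0.5)²) = 4.3012; v₂ = distance/dt₂ = 2.1506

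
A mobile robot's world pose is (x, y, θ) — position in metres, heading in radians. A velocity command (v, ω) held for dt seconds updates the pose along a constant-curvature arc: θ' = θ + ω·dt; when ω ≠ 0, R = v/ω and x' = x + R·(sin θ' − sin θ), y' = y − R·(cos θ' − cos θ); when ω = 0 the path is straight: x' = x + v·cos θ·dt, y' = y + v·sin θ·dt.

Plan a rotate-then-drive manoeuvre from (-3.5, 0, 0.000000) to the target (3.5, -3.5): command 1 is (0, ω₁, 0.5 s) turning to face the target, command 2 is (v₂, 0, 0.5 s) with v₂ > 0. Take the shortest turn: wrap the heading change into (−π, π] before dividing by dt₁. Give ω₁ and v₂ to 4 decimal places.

heading to target = atan2(-3.5−0, 3.5−-3.5) = -0.4636
Δθ = wrap(-0.4636 − 0.0000) = -0.4636; ω₁ = Δθ/dt₁ = -0.9273
distance = √((3.5−-3.5)² + (-3.5−0)²) = 7.8262; v₂ = distance/dt₂ = 15.6525

ω₁ = -0.9273, v₂ = 15.6525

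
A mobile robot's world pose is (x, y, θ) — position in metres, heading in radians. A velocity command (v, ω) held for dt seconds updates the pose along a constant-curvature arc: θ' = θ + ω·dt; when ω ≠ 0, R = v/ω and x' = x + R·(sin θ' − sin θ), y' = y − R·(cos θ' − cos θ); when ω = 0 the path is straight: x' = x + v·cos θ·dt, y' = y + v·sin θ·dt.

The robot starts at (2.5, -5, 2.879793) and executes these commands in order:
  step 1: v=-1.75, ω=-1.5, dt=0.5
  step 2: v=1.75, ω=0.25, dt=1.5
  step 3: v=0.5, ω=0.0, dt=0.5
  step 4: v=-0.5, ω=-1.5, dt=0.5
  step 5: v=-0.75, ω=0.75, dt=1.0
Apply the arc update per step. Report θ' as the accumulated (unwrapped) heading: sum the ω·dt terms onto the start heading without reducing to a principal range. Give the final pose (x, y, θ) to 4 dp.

(1.7320, -4.2719, 2.5048)

step 1: θ'=2.1298 (R=1.1667) → pose (3.1871, -5.5082, 2.1298)
step 2: θ'=2.5048 (R=7.0000) → pose (1.4150, -3.5925, 2.5048)
step 3: θ'=2.5048 (straight) → pose (1.2140, -3.4439, 2.5048)
step 4: θ'=1.7548 (R=0.3333) → pose (1.3435, -3.6509, 1.7548)
step 5: θ'=2.5048 (R=-1.0000) → pose (1.7320, -4.2719, 2.5048)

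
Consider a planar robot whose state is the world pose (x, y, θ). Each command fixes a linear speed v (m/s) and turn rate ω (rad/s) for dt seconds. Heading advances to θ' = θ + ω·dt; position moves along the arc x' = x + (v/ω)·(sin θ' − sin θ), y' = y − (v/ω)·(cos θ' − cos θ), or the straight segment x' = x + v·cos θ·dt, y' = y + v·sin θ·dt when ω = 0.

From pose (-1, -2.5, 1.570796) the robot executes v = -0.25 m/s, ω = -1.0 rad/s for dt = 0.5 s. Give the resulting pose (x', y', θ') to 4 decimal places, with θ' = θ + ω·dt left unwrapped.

θ' = 1.5708 + -1.0·0.5 = 1.0708
R = v/ω = -0.25/-1.0 = 0.2500
x' = -1 + 0.2500·(sin 1.0708 − sin 1.5708) = -1.0306
y' = -2.5 − 0.2500·(cos 1.0708 − cos 1.5708) = -2.6199

(-1.0306, -2.6199, 1.0708)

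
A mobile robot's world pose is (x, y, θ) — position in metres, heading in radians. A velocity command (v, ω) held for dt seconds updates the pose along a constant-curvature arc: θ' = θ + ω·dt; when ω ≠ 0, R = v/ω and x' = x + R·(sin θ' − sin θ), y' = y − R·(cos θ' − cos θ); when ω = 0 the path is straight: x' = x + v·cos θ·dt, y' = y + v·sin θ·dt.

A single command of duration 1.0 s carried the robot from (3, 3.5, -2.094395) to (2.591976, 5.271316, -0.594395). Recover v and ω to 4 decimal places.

Δθ = -0.594395 − -2.094395 = 1.500000
ω = Δθ/dt = 1.500000/1.0 = 1.5000
R = −Δy/(cos θ' − cos θ) = -1.3333
v = R·ω = -1.3333·1.5000 = -2.0000

v = -2.0000, ω = 1.5000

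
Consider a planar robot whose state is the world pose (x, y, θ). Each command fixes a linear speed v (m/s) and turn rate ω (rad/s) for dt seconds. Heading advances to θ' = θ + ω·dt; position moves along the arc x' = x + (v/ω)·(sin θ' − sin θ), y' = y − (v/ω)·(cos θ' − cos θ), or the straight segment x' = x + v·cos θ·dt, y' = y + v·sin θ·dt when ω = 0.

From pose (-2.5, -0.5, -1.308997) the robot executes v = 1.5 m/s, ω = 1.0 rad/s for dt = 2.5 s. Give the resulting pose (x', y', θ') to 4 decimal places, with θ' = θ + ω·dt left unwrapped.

(0.3420, -0.6679, 1.1910)

θ' = -1.3090 + 1.0·2.5 = 1.1910
R = v/ω = 1.5/1.0 = 1.5000
x' = -2.5 + 1.5000·(sin 1.1910 − sin -1.3090) = 0.3420
y' = -0.5 − 1.5000·(cos 1.1910 − cos -1.3090) = -0.6679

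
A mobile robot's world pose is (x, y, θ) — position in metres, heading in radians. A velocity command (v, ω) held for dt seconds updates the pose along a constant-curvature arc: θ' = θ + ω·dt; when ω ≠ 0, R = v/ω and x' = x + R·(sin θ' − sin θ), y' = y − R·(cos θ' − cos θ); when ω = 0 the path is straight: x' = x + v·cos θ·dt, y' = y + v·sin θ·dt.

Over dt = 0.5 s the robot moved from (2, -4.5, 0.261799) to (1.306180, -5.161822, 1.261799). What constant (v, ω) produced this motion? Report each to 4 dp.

Δθ = 1.261799 − 0.261799 = 1.000000
ω = Δθ/dt = 1.000000/0.5 = 2.0000
R = Δx/(sin θ' − sin θ) = -1.0000
v = R·ω = -1.0000·2.0000 = -2.0000

v = -2.0000, ω = 2.0000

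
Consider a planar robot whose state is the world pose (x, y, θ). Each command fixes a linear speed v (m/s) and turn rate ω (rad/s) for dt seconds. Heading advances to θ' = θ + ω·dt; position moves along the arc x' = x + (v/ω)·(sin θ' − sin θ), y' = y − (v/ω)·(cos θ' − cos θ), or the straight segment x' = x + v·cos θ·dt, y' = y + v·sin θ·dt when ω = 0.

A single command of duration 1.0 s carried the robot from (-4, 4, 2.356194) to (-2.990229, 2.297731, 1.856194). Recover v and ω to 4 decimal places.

Δθ = 1.856194 − 2.356194 = -0.500000
ω = Δθ/dt = -0.500000/1.0 = -0.5000
R = −Δy/(cos θ' − cos θ) = 4.0000
v = R·ω = 4.0000·-0.5000 = -2.0000

v = -2.0000, ω = -0.5000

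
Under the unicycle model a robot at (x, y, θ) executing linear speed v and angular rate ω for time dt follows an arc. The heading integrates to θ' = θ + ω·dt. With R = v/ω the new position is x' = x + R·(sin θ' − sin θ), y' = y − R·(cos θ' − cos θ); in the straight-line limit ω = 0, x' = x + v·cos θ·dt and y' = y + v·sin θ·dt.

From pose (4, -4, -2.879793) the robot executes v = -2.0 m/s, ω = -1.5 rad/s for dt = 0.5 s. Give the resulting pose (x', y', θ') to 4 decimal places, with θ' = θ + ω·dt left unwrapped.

θ' = -2.8798 + -1.5·0.5 = -3.6298
R = v/ω = -2.0/-1.5 = 1.3333
x' = 4 + 1.3333·(sin -3.6298 − sin -2.8798) = 4.9705
y' = -4 − 1.3333·(cos -3.6298 − cos -2.8798) = -4.1103

(4.9705, -4.1103, -3.6298)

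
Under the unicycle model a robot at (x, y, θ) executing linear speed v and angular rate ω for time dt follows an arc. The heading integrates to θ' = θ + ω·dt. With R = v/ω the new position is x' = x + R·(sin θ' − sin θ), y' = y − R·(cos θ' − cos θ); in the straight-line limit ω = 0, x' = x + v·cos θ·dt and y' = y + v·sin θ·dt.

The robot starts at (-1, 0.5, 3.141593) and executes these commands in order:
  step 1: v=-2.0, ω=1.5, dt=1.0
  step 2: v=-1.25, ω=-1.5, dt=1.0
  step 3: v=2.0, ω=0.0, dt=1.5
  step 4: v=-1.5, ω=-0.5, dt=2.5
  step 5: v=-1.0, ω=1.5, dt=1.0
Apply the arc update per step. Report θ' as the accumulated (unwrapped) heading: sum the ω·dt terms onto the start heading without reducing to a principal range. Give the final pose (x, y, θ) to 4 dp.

step 1: θ'=4.6416 (R=-1.3333) → pose (0.3300, 1.7390, 4.6416)
step 2: θ'=3.1416 (R=0.8333) → pose (1.1612, 2.5134, 3.1416)
step 3: θ'=3.1416 (straight) → pose (-1.8388, 2.5134, 3.1416)
step 4: θ'=1.8916 (R=3.0000) → pose (1.0082, 0.4594, 1.8916)
step 5: θ'=3.3916 (R=-0.6667) → pose (1.8058, 0.0236, 3.3916)

(1.8058, 0.0236, 3.3916)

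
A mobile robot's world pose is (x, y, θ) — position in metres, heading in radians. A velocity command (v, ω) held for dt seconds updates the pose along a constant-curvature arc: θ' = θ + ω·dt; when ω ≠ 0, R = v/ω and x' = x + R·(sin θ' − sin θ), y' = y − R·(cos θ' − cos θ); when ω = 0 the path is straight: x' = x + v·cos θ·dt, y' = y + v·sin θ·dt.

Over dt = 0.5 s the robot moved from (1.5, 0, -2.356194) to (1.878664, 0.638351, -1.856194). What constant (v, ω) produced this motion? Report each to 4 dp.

v = -1.5000, ω = 1.0000

Δθ = -1.856194 − -2.356194 = 0.500000
ω = Δθ/dt = 0.500000/0.5 = 1.0000
R = −Δy/(cos θ' − cos θ) = -1.5000
v = R·ω = -1.5000·1.0000 = -1.5000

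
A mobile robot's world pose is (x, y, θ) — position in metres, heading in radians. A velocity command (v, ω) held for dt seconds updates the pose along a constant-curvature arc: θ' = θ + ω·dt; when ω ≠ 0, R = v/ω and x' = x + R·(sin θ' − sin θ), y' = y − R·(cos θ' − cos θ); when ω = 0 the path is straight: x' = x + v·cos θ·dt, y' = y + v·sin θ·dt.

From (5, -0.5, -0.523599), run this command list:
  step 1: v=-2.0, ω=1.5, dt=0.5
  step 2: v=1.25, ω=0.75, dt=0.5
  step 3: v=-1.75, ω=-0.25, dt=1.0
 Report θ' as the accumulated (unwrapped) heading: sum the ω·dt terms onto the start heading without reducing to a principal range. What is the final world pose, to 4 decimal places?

step 1: θ'=0.2264 (R=-1.3333) → pose (4.0340, -0.3554, 0.2264)
step 2: θ'=0.6014 (R=1.6667) → pose (4.6029, -0.1055, 0.6014)
step 3: θ'=0.3514 (R=7.0000) → pose (3.0518, -0.9059, 0.3514)

(3.0518, -0.9059, 0.3514)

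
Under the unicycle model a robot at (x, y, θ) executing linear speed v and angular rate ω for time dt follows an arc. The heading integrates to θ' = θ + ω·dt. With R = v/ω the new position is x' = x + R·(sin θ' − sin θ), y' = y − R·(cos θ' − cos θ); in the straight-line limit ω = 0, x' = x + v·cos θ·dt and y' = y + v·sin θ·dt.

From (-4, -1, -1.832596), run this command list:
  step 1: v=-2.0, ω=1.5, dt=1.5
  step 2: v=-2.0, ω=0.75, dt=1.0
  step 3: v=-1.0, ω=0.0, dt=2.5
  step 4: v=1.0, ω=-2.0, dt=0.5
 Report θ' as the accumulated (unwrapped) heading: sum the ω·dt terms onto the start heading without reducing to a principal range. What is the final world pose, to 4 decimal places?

(-7.8048, -2.8296, 0.1674)

step 1: θ'=0.4174 (R=-1.3333) → pose (-5.8284, 0.5640, 0.4174)
step 2: θ'=1.1674 (R=-2.6667) → pose (-7.2000, -0.8270, 1.1674)
step 3: θ'=1.1674 (straight) → pose (-8.1814, -3.1263, 1.1674)
step 4: θ'=0.1674 (R=-0.5000) → pose (-7.8048, -2.8296, 0.1674)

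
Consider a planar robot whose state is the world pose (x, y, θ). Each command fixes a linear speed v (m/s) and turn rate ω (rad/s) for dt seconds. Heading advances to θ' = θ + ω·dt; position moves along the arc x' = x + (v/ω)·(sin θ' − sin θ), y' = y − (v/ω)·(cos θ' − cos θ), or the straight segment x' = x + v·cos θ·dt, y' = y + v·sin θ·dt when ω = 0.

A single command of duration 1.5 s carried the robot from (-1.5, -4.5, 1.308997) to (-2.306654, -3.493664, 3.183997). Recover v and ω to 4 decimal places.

v = 1.0000, ω = 1.2500

Δθ = 3.183997 − 1.308997 = 1.875000
ω = Δθ/dt = 1.875000/1.5 = 1.2500
R = −Δy/(cos θ' − cos θ) = 0.8000
v = R·ω = 0.8000·1.2500 = 1.0000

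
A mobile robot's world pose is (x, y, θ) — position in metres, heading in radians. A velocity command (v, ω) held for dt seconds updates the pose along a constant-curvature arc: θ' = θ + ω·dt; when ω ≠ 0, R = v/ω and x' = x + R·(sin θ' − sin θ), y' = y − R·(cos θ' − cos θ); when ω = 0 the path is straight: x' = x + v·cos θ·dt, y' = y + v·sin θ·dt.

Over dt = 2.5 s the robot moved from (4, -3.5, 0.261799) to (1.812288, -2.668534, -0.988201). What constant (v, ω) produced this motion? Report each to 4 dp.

v = -1.0000, ω = -0.5000

Δθ = -0.988201 − 0.261799 = -1.250000
ω = Δθ/dt = -1.250000/2.5 = -0.5000
R = Δx/(sin θ' − sin θ) = 2.0000
v = R·ω = 2.0000·-0.5000 = -1.0000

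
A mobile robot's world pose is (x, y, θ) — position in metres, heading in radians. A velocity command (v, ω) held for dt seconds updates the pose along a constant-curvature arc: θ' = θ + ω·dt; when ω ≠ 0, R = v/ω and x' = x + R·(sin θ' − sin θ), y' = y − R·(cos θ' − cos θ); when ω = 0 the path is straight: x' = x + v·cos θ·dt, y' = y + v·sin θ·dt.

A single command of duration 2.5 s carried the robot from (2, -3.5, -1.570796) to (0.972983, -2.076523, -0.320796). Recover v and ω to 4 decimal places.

Δθ = -0.320796 − -1.570796 = 1.250000
ω = Δθ/dt = 1.250000/2.5 = 0.5000
R = −Δy/(cos θ' − cos θ) = -1.5000
v = R·ω = -1.5000·0.5000 = -0.7500

v = -0.7500, ω = 0.5000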